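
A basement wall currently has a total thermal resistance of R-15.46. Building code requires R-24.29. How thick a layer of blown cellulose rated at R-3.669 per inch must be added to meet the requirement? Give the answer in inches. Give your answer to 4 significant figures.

ΔR = 24.29 − 15.46 = 8.83 ft²·°F·h/BTU
L = ΔR / (R/in) = 8.83/3.669 = 2.4067 in

2.407 in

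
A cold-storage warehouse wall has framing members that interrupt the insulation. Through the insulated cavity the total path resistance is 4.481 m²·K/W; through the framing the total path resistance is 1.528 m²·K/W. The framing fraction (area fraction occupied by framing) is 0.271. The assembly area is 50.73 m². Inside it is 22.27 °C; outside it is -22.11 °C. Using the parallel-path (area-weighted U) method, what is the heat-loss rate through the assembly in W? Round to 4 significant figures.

U_eff = 0.729/4.481 + 0.271/1.528 = 0.16269 + 0.17736 = 0.34004
R_eff = 1/U_eff = 2.9408 m²·K/W
Q = 50.73 × (22.27 − (-22.11)) / 2.9408 = 765.57 W

765.6 W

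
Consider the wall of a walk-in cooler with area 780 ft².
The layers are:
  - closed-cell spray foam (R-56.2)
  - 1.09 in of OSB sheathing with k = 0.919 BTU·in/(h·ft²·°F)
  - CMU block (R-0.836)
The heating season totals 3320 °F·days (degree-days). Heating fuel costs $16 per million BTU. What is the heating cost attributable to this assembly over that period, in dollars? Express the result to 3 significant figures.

1.09/0.919 = 1.186
R_total = 56.2 + 1.186 + 0.836 = 58.22 ft²·°F·h/BTU
E = A × HDD × 24 / R = 780 × 3320 × 24 / 58.22 = 1067000 BTU
Cost = 1067000/10⁶ × 16 = $17.08

17.1 dollars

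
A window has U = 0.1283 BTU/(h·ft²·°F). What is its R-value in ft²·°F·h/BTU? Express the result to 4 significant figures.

7.794 ft²·°F·h/BTU

R = 1/U = 1/0.1283 = 7.7942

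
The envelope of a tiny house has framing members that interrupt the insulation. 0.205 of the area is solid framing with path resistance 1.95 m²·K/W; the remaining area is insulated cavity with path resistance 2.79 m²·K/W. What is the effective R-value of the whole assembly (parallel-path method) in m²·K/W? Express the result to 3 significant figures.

U_eff = 0.795/2.79 + 0.205/1.95 = 0.2849 + 0.1051 = 0.3901
R_eff = 1/U_eff = 2.564 m²·K/W

2.56 m²·K/W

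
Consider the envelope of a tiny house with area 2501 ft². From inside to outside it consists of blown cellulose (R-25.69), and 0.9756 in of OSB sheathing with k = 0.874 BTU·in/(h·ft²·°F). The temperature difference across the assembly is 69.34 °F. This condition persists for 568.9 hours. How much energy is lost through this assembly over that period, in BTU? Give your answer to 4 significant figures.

3680000 BTU

0.9756/0.874 = 1.1162
R_total = 25.69 + 1.1162 = 26.806 ft²·°F·h/BTU
Q = 2501 × 69.34 / 26.806 = 6469.4 BTU/h
E = 6469.4 × 568.9 = 3680400 BTU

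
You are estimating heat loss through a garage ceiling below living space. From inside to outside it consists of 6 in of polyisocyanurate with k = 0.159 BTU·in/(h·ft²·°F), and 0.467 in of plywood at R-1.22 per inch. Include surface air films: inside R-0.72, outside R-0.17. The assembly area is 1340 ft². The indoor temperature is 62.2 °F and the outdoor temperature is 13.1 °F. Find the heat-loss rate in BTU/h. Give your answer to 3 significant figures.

1680 BTU/h

6/0.159 = 37.74
0.467 × 1.22 = 0.5697
R_total = 0.72 + 37.74 + 0.5697 + 0.17 = 39.2 ft²·°F·h/BTU
Q = A·ΔT/R = 1340 × (62.2 − 13.1) / 39.2 = 1679 BTU/h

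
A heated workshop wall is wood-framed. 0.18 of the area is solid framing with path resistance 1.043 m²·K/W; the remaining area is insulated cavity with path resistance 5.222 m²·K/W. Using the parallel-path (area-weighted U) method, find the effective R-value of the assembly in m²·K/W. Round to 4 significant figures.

3.034 m²·K/W

U_eff = 0.82/5.222 + 0.18/1.043 = 0.15703 + 0.17258 = 0.32961
R_eff = 1/U_eff = 3.0339 m²·K/W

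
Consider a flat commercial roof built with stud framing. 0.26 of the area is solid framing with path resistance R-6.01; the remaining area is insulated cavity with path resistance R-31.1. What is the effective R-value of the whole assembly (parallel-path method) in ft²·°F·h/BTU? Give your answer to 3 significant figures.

14.9 ft²·°F·h/BTU

U_eff = 0.74/31.1 + 0.26/6.01 = 0.02379 + 0.04326 = 0.06706
R_eff = 1/U_eff = 14.91 ft²·°F·h/BTU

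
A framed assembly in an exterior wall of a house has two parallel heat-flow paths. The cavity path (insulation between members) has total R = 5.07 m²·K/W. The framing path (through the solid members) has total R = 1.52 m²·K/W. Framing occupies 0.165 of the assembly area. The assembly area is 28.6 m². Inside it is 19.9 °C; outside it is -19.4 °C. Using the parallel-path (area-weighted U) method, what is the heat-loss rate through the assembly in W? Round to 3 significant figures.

U_eff = 0.835/5.07 + 0.165/1.52 = 0.1647 + 0.1086 = 0.2732
R_eff = 1/U_eff = 3.66 m²·K/W
Q = 28.6 × (19.9 − (-19.4)) / 3.66 = 307.1 W

307 W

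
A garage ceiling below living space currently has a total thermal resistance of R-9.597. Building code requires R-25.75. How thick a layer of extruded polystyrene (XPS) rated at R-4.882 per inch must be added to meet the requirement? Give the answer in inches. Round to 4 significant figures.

3.309 in

ΔR = 25.75 − 9.597 = 16.153 ft²·°F·h/BTU
L = ΔR / (R/in) = 16.153/4.882 = 3.3087 in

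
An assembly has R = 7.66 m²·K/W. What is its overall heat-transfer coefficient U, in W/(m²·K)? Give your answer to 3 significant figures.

0.131 W/(m²·K)

U = 1/R = 1/7.66 = 0.1305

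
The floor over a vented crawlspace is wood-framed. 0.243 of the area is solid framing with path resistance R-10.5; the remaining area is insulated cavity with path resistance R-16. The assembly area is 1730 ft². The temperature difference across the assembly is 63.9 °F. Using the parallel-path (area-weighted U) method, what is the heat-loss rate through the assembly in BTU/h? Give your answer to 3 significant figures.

U_eff = 0.757/16 + 0.243/10.5 = 0.04731 + 0.02314 = 0.07046
R_eff = 1/U_eff = 14.19 ft²·°F·h/BTU
Q = 1730 × 63.9 / 14.19 = 7789 BTU/h

7790 BTU/h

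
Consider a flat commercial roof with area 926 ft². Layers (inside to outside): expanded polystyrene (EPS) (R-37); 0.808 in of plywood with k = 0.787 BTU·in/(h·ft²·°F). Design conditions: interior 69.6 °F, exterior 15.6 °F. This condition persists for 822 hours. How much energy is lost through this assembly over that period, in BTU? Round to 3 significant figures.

0.808/0.787 = 1.027
R_total = 37 + 1.027 = 38.03 ft²·°F·h/BTU
Q = 926 × (69.6 − 15.6) / 38.03 = 1315 BTU/h
E = 1315 × 822 = 1081000 BTU

1080000 BTU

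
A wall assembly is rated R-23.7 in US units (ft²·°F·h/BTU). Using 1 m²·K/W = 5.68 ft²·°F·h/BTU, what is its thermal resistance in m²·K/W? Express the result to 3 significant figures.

R_SI = 23.7/5.68 = 4.173

4.17 m²·K/W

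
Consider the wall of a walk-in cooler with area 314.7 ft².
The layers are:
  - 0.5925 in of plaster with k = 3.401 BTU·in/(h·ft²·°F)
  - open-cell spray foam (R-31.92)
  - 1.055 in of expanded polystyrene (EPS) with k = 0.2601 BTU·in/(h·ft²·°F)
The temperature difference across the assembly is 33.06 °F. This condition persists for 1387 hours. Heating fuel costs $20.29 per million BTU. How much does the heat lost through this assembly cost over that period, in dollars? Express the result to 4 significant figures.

0.5925/3.401 = 0.17421
1.055/0.2601 = 4.0561
R_total = 0.17421 + 31.92 + 4.0561 = 36.15 ft²·°F·h/BTU
Q = 314.7 × 33.06 / 36.15 = 287.8 BTU/h
E = 287.8 × 1387 = 399180 BTU
Cost = 399180/10⁶ × 20.29 = $8.0993

8.099 dollars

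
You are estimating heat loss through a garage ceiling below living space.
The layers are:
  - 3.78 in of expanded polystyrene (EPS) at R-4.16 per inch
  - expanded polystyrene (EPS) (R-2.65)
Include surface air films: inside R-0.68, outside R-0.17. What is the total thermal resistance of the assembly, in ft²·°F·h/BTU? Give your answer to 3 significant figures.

3.78 × 4.16 = 15.72
R_total = 0.68 + 15.72 + 2.65 + 0.17 = 19.22 ft²·°F·h/BTU

19.2 ft²·°F·h/BTU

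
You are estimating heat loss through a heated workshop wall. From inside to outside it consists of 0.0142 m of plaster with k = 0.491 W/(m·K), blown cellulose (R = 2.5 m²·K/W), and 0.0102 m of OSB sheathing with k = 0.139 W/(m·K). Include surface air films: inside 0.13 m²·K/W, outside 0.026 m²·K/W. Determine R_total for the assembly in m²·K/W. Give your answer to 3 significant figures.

0.0142/0.491 = 0.02892
0.0102/0.139 = 0.07338
R_total = 0.13 + 0.02892 + 2.5 + 0.07338 + 0.026 = 2.758 m²·K/W

2.76 m²·K/W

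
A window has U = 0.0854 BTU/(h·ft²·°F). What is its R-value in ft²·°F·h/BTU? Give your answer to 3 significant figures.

R = 1/U = 1/0.0854 = 11.71

11.7 ft²·°F·h/BTU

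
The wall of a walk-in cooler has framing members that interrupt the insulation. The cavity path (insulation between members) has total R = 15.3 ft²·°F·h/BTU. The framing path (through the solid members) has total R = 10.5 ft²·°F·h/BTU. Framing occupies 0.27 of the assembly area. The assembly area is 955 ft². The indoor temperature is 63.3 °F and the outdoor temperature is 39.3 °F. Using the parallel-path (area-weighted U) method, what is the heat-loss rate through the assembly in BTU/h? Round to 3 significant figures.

U_eff = 0.73/15.3 + 0.27/10.5 = 0.04771 + 0.02571 = 0.07343
R_eff = 1/U_eff = 13.62 ft²·°F·h/BTU
Q = 955 × (63.3 − 39.3) / 13.62 = 1683 BTU/h

1680 BTU/h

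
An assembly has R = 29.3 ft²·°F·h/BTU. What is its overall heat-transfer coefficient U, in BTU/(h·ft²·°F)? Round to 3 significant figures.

0.0341 BTU/(h·ft²·°F)

U = 1/R = 1/29.3 = 0.03413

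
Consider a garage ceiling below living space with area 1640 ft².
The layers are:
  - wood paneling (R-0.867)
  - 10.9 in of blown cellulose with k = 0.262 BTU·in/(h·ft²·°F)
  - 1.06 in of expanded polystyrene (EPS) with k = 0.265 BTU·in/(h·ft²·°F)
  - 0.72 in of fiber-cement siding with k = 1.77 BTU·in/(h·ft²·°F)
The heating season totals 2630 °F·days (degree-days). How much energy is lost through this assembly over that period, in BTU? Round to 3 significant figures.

10.9/0.262 = 41.6
1.06/0.265 = 4
0.72/1.77 = 0.4068
R_total = 0.867 + 41.6 + 4 + 0.4068 = 46.88 ft²·°F·h/BTU
E = A × HDD × 24 / R = 1640 × 2630 × 24 / 46.88 = 2208000 BTU

2210000 BTU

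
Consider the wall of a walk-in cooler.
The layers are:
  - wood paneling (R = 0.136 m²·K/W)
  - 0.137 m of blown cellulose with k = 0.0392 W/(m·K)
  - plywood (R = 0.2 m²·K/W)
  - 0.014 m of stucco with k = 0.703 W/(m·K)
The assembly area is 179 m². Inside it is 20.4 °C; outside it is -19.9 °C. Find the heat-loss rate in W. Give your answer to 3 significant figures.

0.137/0.0392 = 3.495
0.014/0.703 = 0.01991
R_total = 0.136 + 3.495 + 0.2 + 0.01991 = 3.851 m²·K/W
Q = A·ΔT/R = 179 × (20.4 − (-19.9)) / 3.851 = 1873 W

1870 W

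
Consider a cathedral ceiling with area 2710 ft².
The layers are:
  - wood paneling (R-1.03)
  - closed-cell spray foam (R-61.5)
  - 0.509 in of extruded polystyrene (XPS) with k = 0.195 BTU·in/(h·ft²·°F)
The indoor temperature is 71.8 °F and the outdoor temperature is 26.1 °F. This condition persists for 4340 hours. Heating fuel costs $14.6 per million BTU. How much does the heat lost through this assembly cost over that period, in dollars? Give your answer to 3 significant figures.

0.509/0.195 = 2.61
R_total = 1.03 + 61.5 + 2.61 = 65.14 ft²·°F·h/BTU
Q = 2710 × (71.8 − 26.1) / 65.14 = 1901 BTU/h
E = 1901 × 4340 = 8251000 BTU
Cost = 8251000/10⁶ × 14.6 = $120.5

120 dollars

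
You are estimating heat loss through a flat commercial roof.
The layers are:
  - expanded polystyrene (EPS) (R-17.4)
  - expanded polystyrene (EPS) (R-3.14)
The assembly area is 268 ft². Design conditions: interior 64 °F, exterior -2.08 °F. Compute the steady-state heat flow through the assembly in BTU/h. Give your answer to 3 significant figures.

862 BTU/h

R_total = 17.4 + 3.14 = 20.54 ft²·°F·h/BTU
Q = A·ΔT/R = 268 × (64 − (-2.08)) / 20.54 = 862.2 BTU/h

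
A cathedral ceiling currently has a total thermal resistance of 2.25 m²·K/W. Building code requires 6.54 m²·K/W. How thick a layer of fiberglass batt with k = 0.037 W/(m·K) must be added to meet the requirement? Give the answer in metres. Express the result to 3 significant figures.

0.159 m

ΔR = 6.54 − 2.25 = 4.29 m²·K/W
L = ΔR × k = 4.29 × 0.037 = 0.1587 m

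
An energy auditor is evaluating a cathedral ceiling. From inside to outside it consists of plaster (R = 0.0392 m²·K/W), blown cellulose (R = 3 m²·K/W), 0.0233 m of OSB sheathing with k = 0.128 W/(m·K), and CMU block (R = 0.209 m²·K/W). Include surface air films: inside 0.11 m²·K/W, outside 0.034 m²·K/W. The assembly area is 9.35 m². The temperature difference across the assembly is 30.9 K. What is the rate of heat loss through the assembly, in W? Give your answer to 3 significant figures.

0.0233/0.128 = 0.182
R_total = 0.11 + 0.0392 + 3 + 0.182 + 0.209 + 0.034 = 3.574 m²·K/W
Q = A·ΔT/R = 9.35 × 30.9 / 3.574 = 80.83 W

80.8 W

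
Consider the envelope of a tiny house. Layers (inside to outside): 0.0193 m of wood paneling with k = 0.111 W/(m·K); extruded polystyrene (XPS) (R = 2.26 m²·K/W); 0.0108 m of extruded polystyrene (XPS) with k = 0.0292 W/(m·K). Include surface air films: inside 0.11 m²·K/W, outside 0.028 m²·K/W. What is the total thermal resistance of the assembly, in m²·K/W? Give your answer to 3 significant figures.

2.94 m²·K/W

0.0193/0.111 = 0.1739
0.0108/0.0292 = 0.3699
R_total = 0.11 + 0.1739 + 2.26 + 0.3699 + 0.028 = 2.942 m²·K/W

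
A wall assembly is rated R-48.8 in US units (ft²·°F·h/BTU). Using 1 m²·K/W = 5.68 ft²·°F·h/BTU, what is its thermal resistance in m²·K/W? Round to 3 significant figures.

R_SI = 48.8/5.68 = 8.592

8.59 m²·K/W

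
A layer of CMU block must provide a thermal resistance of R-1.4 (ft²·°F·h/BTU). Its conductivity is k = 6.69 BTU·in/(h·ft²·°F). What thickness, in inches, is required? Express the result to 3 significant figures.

9.37 in

L = R × k = 1.4 × 6.69 = 9.366 in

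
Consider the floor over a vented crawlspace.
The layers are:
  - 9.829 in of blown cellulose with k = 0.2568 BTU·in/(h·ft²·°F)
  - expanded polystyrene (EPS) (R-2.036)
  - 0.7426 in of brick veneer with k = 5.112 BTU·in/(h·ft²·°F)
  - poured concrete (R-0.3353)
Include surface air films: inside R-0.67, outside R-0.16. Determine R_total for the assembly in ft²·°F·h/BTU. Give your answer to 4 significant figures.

9.829/0.2568 = 38.275
0.7426/5.112 = 0.14527
R_total = 0.67 + 38.275 + 2.036 + 0.14527 + 0.3353 + 0.16 = 41.621 ft²·°F·h/BTU

41.62 ft²·°F·h/BTU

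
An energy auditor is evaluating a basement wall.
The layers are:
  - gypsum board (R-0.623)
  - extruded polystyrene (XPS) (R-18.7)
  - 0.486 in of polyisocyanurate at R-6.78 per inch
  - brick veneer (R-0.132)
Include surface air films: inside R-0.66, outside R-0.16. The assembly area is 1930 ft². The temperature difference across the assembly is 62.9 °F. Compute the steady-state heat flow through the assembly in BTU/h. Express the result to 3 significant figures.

0.486 × 6.78 = 3.295
R_total = 0.66 + 0.623 + 18.7 + 3.295 + 0.132 + 0.16 = 23.57 ft²·°F·h/BTU
Q = A·ΔT/R = 1930 × 62.9 / 23.57 = 5150 BTU/h

5150 BTU/h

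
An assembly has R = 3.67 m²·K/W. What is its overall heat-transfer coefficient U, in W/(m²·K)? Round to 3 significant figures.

U = 1/R = 1/3.67 = 0.2725

0.272 W/(m²·K)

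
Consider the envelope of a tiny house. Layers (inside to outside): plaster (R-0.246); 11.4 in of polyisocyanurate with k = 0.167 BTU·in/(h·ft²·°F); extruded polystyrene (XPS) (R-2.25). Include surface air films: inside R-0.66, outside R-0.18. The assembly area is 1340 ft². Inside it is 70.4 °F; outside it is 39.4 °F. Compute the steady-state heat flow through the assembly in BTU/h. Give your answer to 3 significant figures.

11.4/0.167 = 68.26
R_total = 0.66 + 0.246 + 68.26 + 2.25 + 0.18 = 71.6 ft²·°F·h/BTU
Q = A·ΔT/R = 1340 × (70.4 − 39.4) / 71.6 = 580.2 BTU/h

580 BTU/h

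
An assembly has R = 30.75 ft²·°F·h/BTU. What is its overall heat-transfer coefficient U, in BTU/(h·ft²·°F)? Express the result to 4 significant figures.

U = 1/R = 1/30.75 = 0.03252

0.03252 BTU/(h·ft²·°F)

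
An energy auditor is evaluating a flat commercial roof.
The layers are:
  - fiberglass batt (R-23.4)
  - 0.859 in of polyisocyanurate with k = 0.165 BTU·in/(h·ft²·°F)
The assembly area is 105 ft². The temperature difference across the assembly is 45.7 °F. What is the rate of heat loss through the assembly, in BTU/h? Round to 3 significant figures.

168 BTU/h

0.859/0.165 = 5.206
R_total = 23.4 + 5.206 = 28.61 ft²·°F·h/BTU
Q = A·ΔT/R = 105 × 45.7 / 28.61 = 167.7 BTU/h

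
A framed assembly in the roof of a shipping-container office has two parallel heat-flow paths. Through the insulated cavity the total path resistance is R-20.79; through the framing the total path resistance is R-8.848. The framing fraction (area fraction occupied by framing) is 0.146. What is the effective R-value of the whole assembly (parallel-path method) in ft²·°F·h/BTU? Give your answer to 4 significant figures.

17.37 ft²·°F·h/BTU

U_eff = 0.854/20.79 + 0.146/8.848 = 0.041077 + 0.016501 = 0.057578
R_eff = 1/U_eff = 17.368 ft²·°F·h/BTU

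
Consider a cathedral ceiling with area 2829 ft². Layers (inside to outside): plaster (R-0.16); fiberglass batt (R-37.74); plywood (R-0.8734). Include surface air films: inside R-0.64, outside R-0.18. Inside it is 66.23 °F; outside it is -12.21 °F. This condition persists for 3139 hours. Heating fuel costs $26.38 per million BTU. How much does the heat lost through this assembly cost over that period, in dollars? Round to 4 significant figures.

R_total = 0.64 + 0.16 + 37.74 + 0.8734 + 0.18 = 39.593 ft²·°F·h/BTU
Q = 2829 × (66.23 − (-12.21)) / 39.593 = 5604.6 BTU/h
E = 5604.6 × 3139 = 17593000 BTU
Cost = 17593000/10⁶ × 26.38 = $464.1

464.1 dollars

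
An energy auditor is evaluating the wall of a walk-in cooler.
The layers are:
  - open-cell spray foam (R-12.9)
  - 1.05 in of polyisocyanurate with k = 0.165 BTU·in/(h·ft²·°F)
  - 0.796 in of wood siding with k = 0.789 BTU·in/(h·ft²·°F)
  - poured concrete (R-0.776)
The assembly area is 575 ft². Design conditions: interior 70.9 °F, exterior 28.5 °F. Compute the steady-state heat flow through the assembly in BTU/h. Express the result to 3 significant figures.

1.05/0.165 = 6.364
0.796/0.789 = 1.009
R_total = 12.9 + 6.364 + 1.009 + 0.776 = 21.05 ft²·°F·h/BTU
Q = A·ΔT/R = 575 × (70.9 − 28.5) / 21.05 = 1158 BTU/h

1160 BTU/h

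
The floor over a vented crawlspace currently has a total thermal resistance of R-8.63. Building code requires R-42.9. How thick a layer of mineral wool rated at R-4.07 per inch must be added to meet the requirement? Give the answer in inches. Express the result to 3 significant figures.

8.42 in

ΔR = 42.9 − 8.63 = 34.27 ft²·°F·h/BTU
L = ΔR / (R/in) = 34.27/4.07 = 8.42 in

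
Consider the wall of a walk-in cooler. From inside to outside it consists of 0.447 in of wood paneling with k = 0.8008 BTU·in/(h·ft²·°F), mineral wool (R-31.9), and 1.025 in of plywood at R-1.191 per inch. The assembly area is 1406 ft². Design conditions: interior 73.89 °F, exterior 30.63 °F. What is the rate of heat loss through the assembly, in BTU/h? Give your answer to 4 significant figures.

0.447/0.8008 = 0.55819
1.025 × 1.191 = 1.2208
R_total = 0.55819 + 31.9 + 1.2208 = 33.679 ft²·°F·h/BTU
Q = A·ΔT/R = 1406 × (73.89 − 30.63) / 33.679 = 1806 BTU/h

1806 BTU/h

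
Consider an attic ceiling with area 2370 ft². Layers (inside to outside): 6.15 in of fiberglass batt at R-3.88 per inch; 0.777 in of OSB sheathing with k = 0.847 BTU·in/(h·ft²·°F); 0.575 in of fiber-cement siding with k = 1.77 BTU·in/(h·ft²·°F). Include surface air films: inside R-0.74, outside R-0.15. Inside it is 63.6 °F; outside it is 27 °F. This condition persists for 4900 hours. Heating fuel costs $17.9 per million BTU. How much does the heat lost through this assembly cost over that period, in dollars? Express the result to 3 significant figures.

293 dollars

6.15 × 3.88 = 23.86
0.777/0.847 = 0.9174
0.575/1.77 = 0.3249
R_total = 0.74 + 23.86 + 0.9174 + 0.3249 + 0.15 = 25.99 ft²·°F·h/BTU
Q = 2370 × (63.6 − 27) / 25.99 = 3337 BTU/h
E = 3337 × 4900 = 16350000 BTU
Cost = 16350000/10⁶ × 17.9 = $292.7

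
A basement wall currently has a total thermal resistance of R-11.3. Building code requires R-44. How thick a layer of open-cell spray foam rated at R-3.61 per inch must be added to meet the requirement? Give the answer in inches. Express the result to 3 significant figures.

ΔR = 44 − 11.3 = 32.7 ft²·°F·h/BTU
L = ΔR / (R/in) = 32.7/3.61 = 9.058 in

9.06 in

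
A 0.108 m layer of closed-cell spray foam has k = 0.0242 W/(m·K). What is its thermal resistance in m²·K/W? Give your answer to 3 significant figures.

4.46 m²·K/W

R = L/k = 0.108/0.0242 = 4.463 m²·K/W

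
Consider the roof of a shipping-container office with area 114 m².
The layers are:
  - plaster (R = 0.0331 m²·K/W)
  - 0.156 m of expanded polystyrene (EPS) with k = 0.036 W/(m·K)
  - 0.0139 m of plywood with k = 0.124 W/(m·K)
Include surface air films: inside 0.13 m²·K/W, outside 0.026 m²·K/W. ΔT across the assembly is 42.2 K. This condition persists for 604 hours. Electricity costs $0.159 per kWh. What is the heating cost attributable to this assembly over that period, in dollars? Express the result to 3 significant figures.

0.156/0.036 = 4.333
0.0139/0.124 = 0.1121
R_total = 0.13 + 0.0331 + 4.333 + 0.1121 + 0.026 = 4.635 m²·K/W
Q = 114 × 42.2 / 4.635 = 1038 W
E = 1038 W × 604 h / 1000 = 627 kWh
Cost = 627 × 0.159 = $99.69

99.7 dollars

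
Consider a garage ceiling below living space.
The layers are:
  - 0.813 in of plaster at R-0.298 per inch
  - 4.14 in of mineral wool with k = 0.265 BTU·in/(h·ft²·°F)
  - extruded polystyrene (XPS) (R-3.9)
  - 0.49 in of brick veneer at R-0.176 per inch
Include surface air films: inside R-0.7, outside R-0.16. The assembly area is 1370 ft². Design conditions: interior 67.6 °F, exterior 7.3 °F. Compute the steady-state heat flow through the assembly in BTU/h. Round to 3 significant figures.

3990 BTU/h

0.813 × 0.298 = 0.2423
4.14/0.265 = 15.62
0.49 × 0.176 = 0.08624
R_total = 0.7 + 0.2423 + 15.62 + 3.9 + 0.08624 + 0.16 = 20.71 ft²·°F·h/BTU
Q = A·ΔT/R = 1370 × (67.6 − 7.3) / 20.71 = 3989 BTU/h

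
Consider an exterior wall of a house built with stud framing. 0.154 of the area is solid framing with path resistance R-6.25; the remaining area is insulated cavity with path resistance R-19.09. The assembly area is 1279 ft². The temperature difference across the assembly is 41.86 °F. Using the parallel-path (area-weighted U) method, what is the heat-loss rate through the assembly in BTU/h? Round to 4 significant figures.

3692 BTU/h

U_eff = 0.846/19.09 + 0.154/6.25 = 0.044316 + 0.02464 = 0.068956
R_eff = 1/U_eff = 14.502 ft²·°F·h/BTU
Q = 1279 × 41.86 / 14.502 = 3691.9 BTU/h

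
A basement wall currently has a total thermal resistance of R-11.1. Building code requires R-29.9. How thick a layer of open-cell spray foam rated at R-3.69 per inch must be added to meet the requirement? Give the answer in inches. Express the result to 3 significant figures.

ΔR = 29.9 − 11.1 = 18.8 ft²·°F·h/BTU
L = ΔR / (R/in) = 18.8/3.69 = 5.095 in

5.09 in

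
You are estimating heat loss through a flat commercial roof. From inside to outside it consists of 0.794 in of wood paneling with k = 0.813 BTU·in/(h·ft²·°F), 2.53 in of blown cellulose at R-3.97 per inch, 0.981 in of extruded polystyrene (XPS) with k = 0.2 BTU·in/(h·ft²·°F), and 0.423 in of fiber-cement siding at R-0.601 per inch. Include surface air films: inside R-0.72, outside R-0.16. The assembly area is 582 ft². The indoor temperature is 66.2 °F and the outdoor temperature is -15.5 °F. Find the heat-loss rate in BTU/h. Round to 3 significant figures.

2790 BTU/h

0.794/0.813 = 0.9766
2.53 × 3.97 = 10.04
0.981/0.2 = 4.905
0.423 × 0.601 = 0.2542
R_total = 0.72 + 0.9766 + 10.04 + 4.905 + 0.2542 + 0.16 = 17.06 ft²·°F·h/BTU
Q = A·ΔT/R = 582 × (66.2 − (-15.5)) / 17.06 = 2787 BTU/h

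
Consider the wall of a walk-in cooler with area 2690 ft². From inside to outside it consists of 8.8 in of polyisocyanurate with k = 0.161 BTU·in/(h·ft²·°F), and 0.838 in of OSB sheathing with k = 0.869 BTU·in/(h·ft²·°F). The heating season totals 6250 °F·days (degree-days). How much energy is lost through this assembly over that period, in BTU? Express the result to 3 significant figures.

7250000 BTU

8.8/0.161 = 54.66
0.838/0.869 = 0.9643
R_total = 54.66 + 0.9643 = 55.62 ft²·°F·h/BTU
E = A × HDD × 24 / R = 2690 × 6250 × 24 / 55.62 = 7254000 BTU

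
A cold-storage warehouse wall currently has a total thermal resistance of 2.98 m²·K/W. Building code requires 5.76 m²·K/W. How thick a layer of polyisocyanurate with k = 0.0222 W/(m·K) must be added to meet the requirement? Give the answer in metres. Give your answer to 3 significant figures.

0.0617 m

ΔR = 5.76 − 2.98 = 2.78 m²·K/W
L = ΔR × k = 2.78 × 0.0222 = 0.06172 m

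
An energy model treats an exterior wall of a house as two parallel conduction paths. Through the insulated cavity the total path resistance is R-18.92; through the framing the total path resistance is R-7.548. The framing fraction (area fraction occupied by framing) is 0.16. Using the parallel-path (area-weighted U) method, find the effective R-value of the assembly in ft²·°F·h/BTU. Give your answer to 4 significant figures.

15.25 ft²·°F·h/BTU

U_eff = 0.84/18.92 + 0.16/7.548 = 0.044397 + 0.021198 = 0.065595
R_eff = 1/U_eff = 15.245 ft²·°F·h/BTU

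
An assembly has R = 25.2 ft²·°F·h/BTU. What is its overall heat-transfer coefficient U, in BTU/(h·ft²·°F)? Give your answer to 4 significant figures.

0.03968 BTU/(h·ft²·°F)

U = 1/R = 1/25.2 = 0.039683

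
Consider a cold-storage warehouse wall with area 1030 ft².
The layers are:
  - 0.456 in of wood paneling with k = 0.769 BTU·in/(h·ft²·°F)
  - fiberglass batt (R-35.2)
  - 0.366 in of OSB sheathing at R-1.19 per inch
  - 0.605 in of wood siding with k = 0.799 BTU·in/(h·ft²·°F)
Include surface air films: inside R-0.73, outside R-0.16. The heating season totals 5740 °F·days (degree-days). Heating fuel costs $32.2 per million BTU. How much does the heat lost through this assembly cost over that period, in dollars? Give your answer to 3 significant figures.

0.456/0.769 = 0.593
0.366 × 1.19 = 0.4355
0.605/0.799 = 0.7572
R_total = 0.73 + 0.593 + 35.2 + 0.4355 + 0.7572 + 0.16 = 37.88 ft²·°F·h/BTU
E = A × HDD × 24 / R = 1030 × 5740 × 24 / 37.88 = 3746000 BTU
Cost = 3746000/10⁶ × 32.2 = $120.6

121 dollars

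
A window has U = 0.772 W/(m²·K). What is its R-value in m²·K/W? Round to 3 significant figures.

R = 1/U = 1/0.772 = 1.295

1.30 m²·K/W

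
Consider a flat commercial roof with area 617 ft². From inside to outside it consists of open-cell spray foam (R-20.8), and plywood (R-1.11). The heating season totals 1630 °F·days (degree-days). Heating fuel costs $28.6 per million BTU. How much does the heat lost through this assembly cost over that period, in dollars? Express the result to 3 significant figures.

31.5 dollars

R_total = 20.8 + 1.11 = 21.91 ft²·°F·h/BTU
E = A × HDD × 24 / R = 617 × 1630 × 24 / 21.91 = 1102000 BTU
Cost = 1102000/10⁶ × 28.6 = $31.51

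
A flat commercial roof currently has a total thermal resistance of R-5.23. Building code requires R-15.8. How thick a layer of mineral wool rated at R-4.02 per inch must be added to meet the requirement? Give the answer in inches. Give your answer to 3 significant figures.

ΔR = 15.8 − 5.23 = 10.57 ft²·°F·h/BTU
L = ΔR / (R/in) = 10.57/4.02 = 2.629 in

2.63 in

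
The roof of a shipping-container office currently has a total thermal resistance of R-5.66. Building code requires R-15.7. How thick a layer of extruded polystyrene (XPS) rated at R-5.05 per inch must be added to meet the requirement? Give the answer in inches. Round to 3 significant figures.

1.99 in

ΔR = 15.7 − 5.66 = 10.04 ft²·°F·h/BTU
L = ΔR / (R/in) = 10.04/5.05 = 1.988 in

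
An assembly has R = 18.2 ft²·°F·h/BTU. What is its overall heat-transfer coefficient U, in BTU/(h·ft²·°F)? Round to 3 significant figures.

U = 1/R = 1/18.2 = 0.05495

0.0549 BTU/(h·ft²·°F)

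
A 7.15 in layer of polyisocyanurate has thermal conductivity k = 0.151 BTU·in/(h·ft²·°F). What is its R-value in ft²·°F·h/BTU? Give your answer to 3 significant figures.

R = L/k = 7.15/0.151 = 47.35 ft²·°F·h/BTU

47.4 ft²·°F·h/BTU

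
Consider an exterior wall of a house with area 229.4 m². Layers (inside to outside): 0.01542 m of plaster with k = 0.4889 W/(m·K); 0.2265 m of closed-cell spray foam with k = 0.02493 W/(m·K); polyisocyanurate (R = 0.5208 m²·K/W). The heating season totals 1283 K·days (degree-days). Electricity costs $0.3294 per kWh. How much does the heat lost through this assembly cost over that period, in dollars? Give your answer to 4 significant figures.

0.01542/0.4889 = 0.03154
0.2265/0.02493 = 9.0854
R_total = 0.03154 + 9.0854 + 0.5208 = 9.6378 m²·K/W
E = A × HDD × 24 / R / 1000 = 229.4 × 1283 × 24 / 9.6378 / 1000 = 732.92 kWh
Cost = 732.92 × 0.3294 = $241.42

241.4 dollars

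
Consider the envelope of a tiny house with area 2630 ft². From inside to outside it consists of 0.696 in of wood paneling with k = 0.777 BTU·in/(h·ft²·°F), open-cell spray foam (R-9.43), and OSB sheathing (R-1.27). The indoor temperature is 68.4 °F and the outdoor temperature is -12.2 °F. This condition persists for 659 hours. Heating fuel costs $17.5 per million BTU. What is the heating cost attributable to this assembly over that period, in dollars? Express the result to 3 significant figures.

211 dollars

0.696/0.777 = 0.8958
R_total = 0.8958 + 9.43 + 1.27 = 11.6 ft²·°F·h/BTU
Q = 2630 × (68.4 − (-12.2)) / 11.6 = 18280 BTU/h
E = 18280 × 659 = 12050000 BTU
Cost = 12050000/10⁶ × 17.5 = $210.8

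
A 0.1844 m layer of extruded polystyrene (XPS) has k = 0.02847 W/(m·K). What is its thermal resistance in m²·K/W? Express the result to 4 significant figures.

6.477 m²·K/W

R = L/k = 0.1844/0.02847 = 6.477 m²·K/W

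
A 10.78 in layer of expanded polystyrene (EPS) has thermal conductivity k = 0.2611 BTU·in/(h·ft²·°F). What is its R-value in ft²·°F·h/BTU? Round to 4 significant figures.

R = L/k = 10.78/0.2611 = 41.287 ft²·°F·h/BTU

41.29 ft²·°F·h/BTU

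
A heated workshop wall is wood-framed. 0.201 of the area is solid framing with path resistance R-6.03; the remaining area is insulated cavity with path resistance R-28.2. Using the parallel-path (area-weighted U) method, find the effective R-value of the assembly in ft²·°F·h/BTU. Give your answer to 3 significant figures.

U_eff = 0.799/28.2 + 0.201/6.03 = 0.02833 + 0.03333 = 0.06167
R_eff = 1/U_eff = 16.22 ft²·°F·h/BTU

16.2 ft²·°F·h/BTU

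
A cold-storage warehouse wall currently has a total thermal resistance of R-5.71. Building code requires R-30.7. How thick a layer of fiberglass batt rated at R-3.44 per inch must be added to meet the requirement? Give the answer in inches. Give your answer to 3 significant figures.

7.26 in

ΔR = 30.7 − 5.71 = 24.99 ft²·°F·h/BTU
L = ΔR / (R/in) = 24.99/3.44 = 7.265 in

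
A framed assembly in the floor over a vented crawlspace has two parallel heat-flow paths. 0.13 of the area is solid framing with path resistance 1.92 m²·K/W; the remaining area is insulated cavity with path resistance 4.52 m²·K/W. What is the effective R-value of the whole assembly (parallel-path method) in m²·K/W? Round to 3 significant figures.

U_eff = 0.87/4.52 + 0.13/1.92 = 0.1925 + 0.06771 = 0.2602
R_eff = 1/U_eff = 3.843 m²·K/W

3.84 m²·K/W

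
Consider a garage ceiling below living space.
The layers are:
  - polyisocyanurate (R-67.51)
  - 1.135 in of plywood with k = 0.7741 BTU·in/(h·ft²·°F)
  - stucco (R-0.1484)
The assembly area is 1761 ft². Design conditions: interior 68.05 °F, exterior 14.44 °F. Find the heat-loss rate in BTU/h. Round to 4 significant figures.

1.135/0.7741 = 1.4662
R_total = 67.51 + 1.4662 + 0.1484 = 69.125 ft²·°F·h/BTU
Q = A·ΔT/R = 1761 × (68.05 − 14.44) / 69.125 = 1365.8 BTU/h

1366 BTU/h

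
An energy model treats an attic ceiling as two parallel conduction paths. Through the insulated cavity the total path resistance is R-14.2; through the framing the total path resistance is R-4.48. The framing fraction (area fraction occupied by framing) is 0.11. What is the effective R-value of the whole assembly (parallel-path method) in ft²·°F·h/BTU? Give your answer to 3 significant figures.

U_eff = 0.89/14.2 + 0.11/4.48 = 0.06268 + 0.02455 = 0.08723
R_eff = 1/U_eff = 11.46 ft²·°F·h/BTU

11.5 ft²·°F·h/BTU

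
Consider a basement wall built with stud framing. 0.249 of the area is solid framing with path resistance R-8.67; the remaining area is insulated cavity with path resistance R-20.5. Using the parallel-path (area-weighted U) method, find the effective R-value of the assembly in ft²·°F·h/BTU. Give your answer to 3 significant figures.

15.3 ft²·°F·h/BTU

U_eff = 0.751/20.5 + 0.249/8.67 = 0.03663 + 0.02872 = 0.06535
R_eff = 1/U_eff = 15.3 ft²·°F·h/BTU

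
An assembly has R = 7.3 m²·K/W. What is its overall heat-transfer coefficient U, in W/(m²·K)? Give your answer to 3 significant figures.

0.137 W/(m²·K)

U = 1/R = 1/7.3 = 0.137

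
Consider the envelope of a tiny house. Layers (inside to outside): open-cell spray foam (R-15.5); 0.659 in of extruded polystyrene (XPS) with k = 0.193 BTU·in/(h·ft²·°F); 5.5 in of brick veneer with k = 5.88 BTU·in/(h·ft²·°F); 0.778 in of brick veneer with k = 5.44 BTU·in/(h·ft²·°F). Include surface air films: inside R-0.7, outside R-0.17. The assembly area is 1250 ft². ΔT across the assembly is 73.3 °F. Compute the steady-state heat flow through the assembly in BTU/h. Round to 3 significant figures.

4390 BTU/h

0.659/0.193 = 3.415
5.5/5.88 = 0.9354
0.778/5.44 = 0.143
R_total = 0.7 + 15.5 + 3.415 + 0.9354 + 0.143 + 0.17 = 20.86 ft²·°F·h/BTU
Q = A·ΔT/R = 1250 × 73.3 / 20.86 = 4392 BTU/h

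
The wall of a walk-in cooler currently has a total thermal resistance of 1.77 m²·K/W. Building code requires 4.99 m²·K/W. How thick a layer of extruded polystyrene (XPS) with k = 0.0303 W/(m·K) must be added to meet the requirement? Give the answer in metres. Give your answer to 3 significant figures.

ΔR = 4.99 − 1.77 = 3.22 m²·K/W
L = ΔR × k = 3.22 × 0.0303 = 0.09757 m

0.0976 m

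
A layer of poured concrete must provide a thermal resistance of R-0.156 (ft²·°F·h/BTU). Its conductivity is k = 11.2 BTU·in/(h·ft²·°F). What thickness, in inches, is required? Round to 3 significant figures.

L = R × k = 0.156 × 11.2 = 1.747 in

1.75 in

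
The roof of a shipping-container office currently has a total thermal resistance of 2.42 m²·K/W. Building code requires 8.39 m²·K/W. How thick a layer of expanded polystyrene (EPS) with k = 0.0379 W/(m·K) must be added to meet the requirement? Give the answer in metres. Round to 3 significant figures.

ΔR = 8.39 − 2.42 = 5.97 m²·K/W
L = ΔR × k = 5.97 × 0.0379 = 0.2263 m

0.226 m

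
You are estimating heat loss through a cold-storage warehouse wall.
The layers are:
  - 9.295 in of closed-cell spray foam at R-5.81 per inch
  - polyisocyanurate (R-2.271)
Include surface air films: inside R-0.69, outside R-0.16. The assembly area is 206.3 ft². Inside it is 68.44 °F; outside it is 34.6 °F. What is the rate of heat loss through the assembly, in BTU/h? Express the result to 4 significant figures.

122.2 BTU/h

9.295 × 5.81 = 54.004
R_total = 0.69 + 54.004 + 2.271 + 0.16 = 57.125 ft²·°F·h/BTU
Q = A·ΔT/R = 206.3 × (68.44 − 34.6) / 57.125 = 122.21 BTU/h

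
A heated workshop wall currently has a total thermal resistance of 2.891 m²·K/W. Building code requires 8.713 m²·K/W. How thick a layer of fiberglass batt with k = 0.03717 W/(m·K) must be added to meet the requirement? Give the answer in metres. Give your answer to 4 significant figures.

0.2164 m

ΔR = 8.713 − 2.891 = 5.822 m²·K/W
L = ΔR × k = 5.822 × 0.03717 = 0.2164 m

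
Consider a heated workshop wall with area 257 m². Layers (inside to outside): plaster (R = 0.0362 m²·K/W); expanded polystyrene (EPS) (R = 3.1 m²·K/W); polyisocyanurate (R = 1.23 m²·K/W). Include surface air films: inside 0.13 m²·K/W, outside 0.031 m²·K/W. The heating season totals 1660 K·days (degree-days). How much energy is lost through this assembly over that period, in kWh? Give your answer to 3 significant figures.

R_total = 0.13 + 0.0362 + 3.1 + 1.23 + 0.031 = 4.527 m²·K/W
E = A × HDD × 24 / R / 1000 = 257 × 1660 × 24 / 4.527 / 1000 = 2262 kWh

2260 kWh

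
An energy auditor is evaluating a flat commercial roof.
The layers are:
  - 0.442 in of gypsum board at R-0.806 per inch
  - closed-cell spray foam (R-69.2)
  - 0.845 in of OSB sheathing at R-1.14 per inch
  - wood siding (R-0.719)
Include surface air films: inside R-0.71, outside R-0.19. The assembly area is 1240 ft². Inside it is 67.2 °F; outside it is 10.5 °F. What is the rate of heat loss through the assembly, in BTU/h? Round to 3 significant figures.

0.442 × 0.806 = 0.3563
0.845 × 1.14 = 0.9633
R_total = 0.71 + 0.3563 + 69.2 + 0.9633 + 0.719 + 0.19 = 72.14 ft²·°F·h/BTU
Q = A·ΔT/R = 1240 × (67.2 − 10.5) / 72.14 = 974.6 BTU/h

975 BTU/h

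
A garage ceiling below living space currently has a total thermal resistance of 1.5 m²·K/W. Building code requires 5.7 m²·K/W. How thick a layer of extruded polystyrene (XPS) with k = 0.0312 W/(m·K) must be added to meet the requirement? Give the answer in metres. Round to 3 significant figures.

ΔR = 5.7 − 1.5 = 4.2 m²·K/W
L = ΔR × k = 4.2 × 0.0312 = 0.131 m

0.131 m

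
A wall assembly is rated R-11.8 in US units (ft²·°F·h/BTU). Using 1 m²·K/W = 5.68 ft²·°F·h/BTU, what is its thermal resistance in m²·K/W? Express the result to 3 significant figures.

R_SI = 11.8/5.68 = 2.077

2.08 m²·K/W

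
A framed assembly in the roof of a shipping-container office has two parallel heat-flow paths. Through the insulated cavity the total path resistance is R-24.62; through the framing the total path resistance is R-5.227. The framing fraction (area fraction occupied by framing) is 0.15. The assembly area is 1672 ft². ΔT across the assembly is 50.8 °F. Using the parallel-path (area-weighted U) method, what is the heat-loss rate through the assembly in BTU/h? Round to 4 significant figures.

5370 BTU/h

U_eff = 0.85/24.62 + 0.15/5.227 = 0.034525 + 0.028697 = 0.063222
R_eff = 1/U_eff = 15.817 ft²·°F·h/BTU
Q = 1672 × 50.8 / 15.817 = 5369.9 BTU/h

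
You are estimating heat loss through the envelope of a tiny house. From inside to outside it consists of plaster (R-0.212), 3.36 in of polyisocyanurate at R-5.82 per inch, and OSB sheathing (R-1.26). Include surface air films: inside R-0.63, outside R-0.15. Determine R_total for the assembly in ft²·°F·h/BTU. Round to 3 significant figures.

21.8 ft²·°F·h/BTU

3.36 × 5.82 = 19.56
R_total = 0.63 + 0.212 + 19.56 + 1.26 + 0.15 = 21.81 ft²·°F·h/BTU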